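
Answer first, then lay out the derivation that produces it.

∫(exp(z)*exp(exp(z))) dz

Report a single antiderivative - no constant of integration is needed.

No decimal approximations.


The answer is exp(exp(z)).
Step 1. Substitute u = exp(z), turning ∫(exp(z)*exp(exp(z))) dz into ∫(exp(u)) du: now ∫(exp(u)) du.
Step 2. Evaluate the standard form: now exp(u).
Step 3. Substitute back u = exp(z): now exp(exp(z)).
Answer: exp(exp(z)).


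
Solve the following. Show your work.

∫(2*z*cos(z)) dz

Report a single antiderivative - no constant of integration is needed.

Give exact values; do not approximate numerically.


Step 1. Integrate ∫(2*z*cos(z)) dz by parts with u = z, dv = (2*cos(z)) dz, so v = 2*sin(z): now 2*z*sin(z) + ∫(-2*sin(z)) dz.
Step 2. Evaluate the standard form: now 2*z*sin(z) + 2*cos(z).
Answer: 2*z*sin(z) + 2*cos(z).


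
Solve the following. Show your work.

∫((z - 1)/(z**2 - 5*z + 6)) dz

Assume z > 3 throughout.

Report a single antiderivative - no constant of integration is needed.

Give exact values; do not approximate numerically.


Step 1. Decompose ∫((z - 1)/(z**2 - 5*z + 6)) dz by partial fractions, (z - 1)/(z**2 - 5*z + 6) = -1/(z - 2) + 2/(z - 3): now ∫(2/(z - 3)) dz + ∫(-1/(z - 2)) dz.
Step 2. Evaluate the standard form [assuming z > 3]: now 2*log(z - 3) + ∫(-1/(z - 2)) dz.
Step 3. Evaluate the standard form [assuming z > 2]: now 2*log(z - 3) - log(z - 2).
Answer: 2*log(z - 3) - log(z - 2).


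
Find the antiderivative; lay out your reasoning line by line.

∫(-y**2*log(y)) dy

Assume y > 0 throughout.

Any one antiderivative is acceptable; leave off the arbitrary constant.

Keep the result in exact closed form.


Step 1. Integrate ∫(-y**2*log(y)) dy by parts with u = log(y), dv = (-y**2) dy, so v = -y**3/3 [assuming y > 0]: now -y**3*log(y)/3 + ∫(y**2/3) dy.
Step 2. Evaluate the standard form: now -y**3*log(y)/3 + y**3/9.
Answer: -y**3*log(y)/3 + y**3/9.


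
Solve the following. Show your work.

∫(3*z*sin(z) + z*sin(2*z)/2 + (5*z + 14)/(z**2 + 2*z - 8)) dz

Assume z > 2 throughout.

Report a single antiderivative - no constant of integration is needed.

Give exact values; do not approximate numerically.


Step 1. Rewrite: now ∫(3*z*sin(z)) dz + ∫(z*sin(2*z)/2) dz + ∫((5*z + 14)/(z**2 + 2*z - 8)) dz.
Step 2. Integrate ∫(z*sin(2*z)/2) dz by parts with u = z, dv = (sin(2*z)/2) dz, so v = -cos(2*z)/4: now -z*cos(2*z)/4 + ∫(3*z*sin(z)) dz + ∫((5*z + 14)/(z**2 + 2*z - 8)) dz + ∫(cos(2*z)/4) dz.
Step 3. Evaluate the standard form: now -z*cos(2*z)/4 + sin(2*z)/8 + ∫(3*z*sin(z)) dz + ∫((5*z + 14)/(z**2 + 2*z - 8)) dz.
Step 4. Integrate ∫(3*z*sin(z)) dz by parts with u = z, dv = (3*sin(z)) dz, so v = -3*cos(z): now -3*z*cos(z) - z*cos(2*z)/4 + sin(2*z)/8 + ∫((5*z + 14)/(z**2 + 2*z - 8)) dz + ∫(3*cos(z)) dz.
Step 5. Evaluate the standard form: now -3*z*cos(z) - z*cos(2*z)/4 + 3*sin(z) + sin(2*z)/8 + ∫((5*z + 14)/(z**2 + 2*z - 8)) dz.
Step 6. Decompose ∫((5*z + 14)/(z**2 + 2*z - 8)) dz by partial fractions, (5*z + 14)/(z**2 + 2*z - 8) = 1/(z + 4) + 4/(z - 2): now -3*z*cos(z) - z*cos(2*z)/4 + 3*sin(z) + sin(2*z)/8 + ∫(4/(z - 2)) dz + ∫(1/(z + 4)) dz.
Step 7. Evaluate the standard form [assuming z > 2]: now -3*z*cos(z) - z*cos(2*z)/4 + 4*log(z - 2) + 3*sin(z) + sin(2*z)/8 + ∫(1/(z + 4)) dz.
Step 8. Evaluate the standard form [assuming z > -4]: now -3*z*cos(z) - z*cos(2*z)/4 + 4*log(z - 2) + log(z + 4) + 3*sin(z) + sin(2*z)/8.
Answer: -3*z*cos(z) - z*cos(2*z)/4 + 4*log(z - 2) + log(z + 4) + 3*sin(z) + sin(2*z)/8.


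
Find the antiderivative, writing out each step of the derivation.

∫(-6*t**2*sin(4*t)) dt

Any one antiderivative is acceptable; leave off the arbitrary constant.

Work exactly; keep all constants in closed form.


Step 1. Integrate ∫(-6*t**2*sin(4*t)) dt by parts with u = t**2, dv = (-6*sin(4*t)) dt, so v = 3*cos(4*t)/2: now 3*t**2*cos(4*t)/2 + ∫(-3*t*cos(4*t)) dt.
Step 2. Integrate ∫(-3*t*cos(4*t)) dt by parts with u = t, dv = (-3*cos(4*t)) dt, so v = -3*sin(4*t)/4: now 3*t**2*cos(4*t)/2 - 3*t*sin(4*t)/4 + ∫(3*sin(4*t)/4) dt.
Step 3. Evaluate the standard form: now 3*t**2*cos(4*t)/2 - 3*t*sin(4*t)/4 - 3*cos(4*t)/16.
Answer: 3*t**2*cos(4*t)/2 - 3*t*sin(4*t)/4 - 3*cos(4*t)/16.


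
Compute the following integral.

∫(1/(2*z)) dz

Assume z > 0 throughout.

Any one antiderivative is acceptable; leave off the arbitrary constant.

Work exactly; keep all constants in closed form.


Answer: log(z)/2.


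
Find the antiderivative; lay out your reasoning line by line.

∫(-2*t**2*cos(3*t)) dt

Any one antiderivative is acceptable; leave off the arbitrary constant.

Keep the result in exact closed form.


Step 1. Integrate ∫(-2*t**2*cos(3*t)) dt by parts with u = t**2, dv = (-2*cos(3*t)) dt, so v = -2*sin(3*t)/3: now -2*t**2*sin(3*t)/3 + ∫(4*t*sin(3*t)/3) dt.
Step 2. Integrate ∫(4*t*sin(3*t)/3) dt by parts with u = t, dv = (4*sin(3*t)/3) dt, so v = -4*cos(3*t)/9: now -2*t**2*sin(3*t)/3 - 4*t*cos(3*t)/9 + ∫(4*cos(3*t)/9) dt.
Step 3. Evaluate the standard form: now -2*t**2*sin(3*t)/3 - 4*t*cos(3*t)/9 + 4*sin(3*t)/27.
Answer: -2*t**2*sin(3*t)/3 - 4*t*cos(3*t)/9 + 4*sin(3*t)/27.


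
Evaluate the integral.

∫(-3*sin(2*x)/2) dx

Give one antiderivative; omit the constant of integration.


Answer: 3*cos(2*x)/4.


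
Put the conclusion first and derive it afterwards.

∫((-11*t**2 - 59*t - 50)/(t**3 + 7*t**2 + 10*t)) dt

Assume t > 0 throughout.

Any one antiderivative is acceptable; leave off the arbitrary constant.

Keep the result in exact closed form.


The answer is -5*log(t) - 4*log(t + 2) - 2*log(t + 5).
Step 1. Decompose ∫((-11*t**2 - 59*t - 50)/(t**3 + 7*t**2 + 10*t)) dt by partial fractions, (-11*t**2 - 59*t - 50)/(t**3 + 7*t**2 + 10*t) = -2/(t + 5) - 4/(t + 2) - 5/t: now ∫(-5/t) dt + ∫(-4/(t + 2)) dt + ∫(-2/(t + 5)) dt.
Step 2. Evaluate the standard form [assuming t > 0]: now -5*log(t) + ∫(-4/(t + 2)) dt + ∫(-2/(t + 5)) dt.
Step 3. Evaluate the standard form [assuming t > -2]: now -5*log(t) - 4*log(t + 2) + ∫(-2/(t + 5)) dt.
Step 4. Evaluate the standard form [assuming t > -5]: now -5*log(t) - 4*log(t + 2) - 2*log(t + 5).
Answer: -5*log(t) - 4*log(t + 2) - 2*log(t + 5).


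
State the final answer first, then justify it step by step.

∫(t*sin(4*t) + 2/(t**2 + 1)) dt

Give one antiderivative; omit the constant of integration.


The answer is -t*cos(4*t)/4 + sin(4*t)/16 + 2*atan(t).
Step 1. Rewrite: now ∫(t*sin(4*t)) dt + ∫(2/(t**2 + 1)) dt.
Step 2. Integrate ∫(t*sin(4*t)) dt by parts with u = t, dv = (sin(4*t)) dt, so v = -cos(4*t)/4: now -t*cos(4*t)/4 + ∫(2/(t**2 + 1)) dt + ∫(cos(4*t)/4) dt.
Step 3. Evaluate the standard form: now -t*cos(4*t)/4 + sin(4*t)/16 + ∫(2/(t**2 + 1)) dt.
Step 4. Evaluate the standard form: now -t*cos(4*t)/4 + sin(4*t)/16 + 2*atan(t).
Answer: -t*cos(4*t)/4 + sin(4*t)/16 + 2*atan(t).


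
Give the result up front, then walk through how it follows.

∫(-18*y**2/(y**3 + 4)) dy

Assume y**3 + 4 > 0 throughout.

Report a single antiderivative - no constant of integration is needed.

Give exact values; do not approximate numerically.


The answer is -6*log(y**3 + 4).
Step 1. Substitute u = y**3 + 4, turning ∫(-18*y**2/(y**3 + 4)) dy into ∫(-6/u) du: now ∫(-6/u) du.
Step 2. Evaluate the standard form [assuming u > 0]: now -6*log(u).
Step 3. Substitute back u = y**3 + 4: now -6*log(y**3 + 4).
Answer: -6*log(y**3 + 4).


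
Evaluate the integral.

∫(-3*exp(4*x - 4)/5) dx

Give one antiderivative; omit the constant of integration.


Answer: -3*exp(4*x - 4)/20.


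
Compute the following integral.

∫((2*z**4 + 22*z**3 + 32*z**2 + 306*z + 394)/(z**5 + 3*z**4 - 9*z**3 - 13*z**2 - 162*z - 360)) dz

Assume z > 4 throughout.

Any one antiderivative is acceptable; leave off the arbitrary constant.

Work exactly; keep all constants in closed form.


Answer: 3*log(z - 4) + log(z + 2) - 2*log(z + 5) - 4*atan(z/3)/3.


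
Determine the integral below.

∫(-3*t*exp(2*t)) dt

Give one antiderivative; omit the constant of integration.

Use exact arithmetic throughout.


Answer: -3*t*exp(2*t)/2 + 3*exp(2*t)/4.


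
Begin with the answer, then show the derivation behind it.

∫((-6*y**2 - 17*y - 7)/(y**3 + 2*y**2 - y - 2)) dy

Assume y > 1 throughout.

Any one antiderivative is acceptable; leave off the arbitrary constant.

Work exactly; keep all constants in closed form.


The answer is -5*log(y - 1) - 2*log(y + 1) + log(y + 2).
Step 1. Decompose ∫((-6*y**2 - 17*y - 7)/(y**3 + 2*y**2 - y - 2)) dy by partial fractions, (-6*y**2 - 17*y - 7)/(y**3 + 2*y**2 - y - 2) = 1/(y + 2) - 2/(y + 1) - 5/(y - 1): now ∫(-5/(y - 1)) dy + ∫(-2/(y + 1)) dy + ∫(1/(y + 2)) dy.
Step 2. Evaluate the standard form [assuming y > -2]: now log(y + 2) + ∫(-5/(y - 1)) dy + ∫(-2/(y + 1)) dy.
Step 3. Evaluate the standard form [assuming y > -1]: now -2*log(y + 1) + log(y + 2) + ∫(-5/(y - 1)) dy.
Step 4. Evaluate the standard form [assuming y > 1]: now -5*log(y - 1) - 2*log(y + 1) + log(y + 2).
Answer: -5*log(y - 1) - 2*log(y + 1) + log(y + 2).


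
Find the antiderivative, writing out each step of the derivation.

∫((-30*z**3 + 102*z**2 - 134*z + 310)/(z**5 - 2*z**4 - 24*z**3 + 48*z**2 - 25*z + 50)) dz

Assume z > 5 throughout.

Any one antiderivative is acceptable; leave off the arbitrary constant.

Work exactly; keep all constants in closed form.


Step 1. Decompose ∫((-30*z**3 + 102*z**2 - 134*z + 310)/(z**5 - 2*z**4 - 24*z**3 + 48*z**2 - 25*z + 50)) dz by partial fractions, (-30*z**3 + 102*z**2 - 134*z + 310)/(z**5 - 2*z**4 - 24*z**3 + 48*z**2 - 25*z + 50) = 4/(z**2 + 1) + 4/(z + 5) - 2/(z - 2) - 2/(z - 5): now ∫(-2/(z - 5)) dz + ∫(-2/(z - 2)) dz + ∫(4/(z + 5)) dz + ∫(4/(z**2 + 1)) dz.
Step 2. Evaluate the standard form [assuming z > 2]: now -2*log(z - 2) + ∫(-2/(z - 5)) dz + ∫(4/(z + 5)) dz + ∫(4/(z**2 + 1)) dz.
Step 3. Evaluate the standard form [assuming z > 5]: now -2*log(z - 5) - 2*log(z - 2) + ∫(4/(z + 5)) dz + ∫(4/(z**2 + 1)) dz.
Step 4. Evaluate the standard form [assuming z > -5]: now -2*log(z - 5) - 2*log(z - 2) + 4*log(z + 5) + ∫(4/(z**2 + 1)) dz.
Step 5. Evaluate the standard form: now -2*log(z - 5) - 2*log(z - 2) + 4*log(z + 5) + 4*atan(z).
Answer: -2*log(z - 5) - 2*log(z - 2) + 4*log(z + 5) + 4*atan(z).


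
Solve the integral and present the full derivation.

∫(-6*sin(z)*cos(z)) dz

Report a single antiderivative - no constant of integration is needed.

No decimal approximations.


Step 1. Substitute u = sin(z), turning ∫(-6*sin(z)*cos(z)) dz into ∫(-6*u) du: now ∫(-6*u) du.
Step 2. Evaluate the standard form: now -3*u**2.
Step 3. Substitute back u = sin(z): now -3*sin(z)**2.
Answer: -3*sin(z)**2.


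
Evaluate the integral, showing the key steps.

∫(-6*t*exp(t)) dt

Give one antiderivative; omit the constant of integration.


Step 1. Integrate ∫(-6*t*exp(t)) dt by parts with u = t, dv = (-6*exp(t)) dt, so v = -6*exp(t): now -6*t*exp(t) + ∫(6*exp(t)) dt.
Step 2. Evaluate the standard form: now -6*t*exp(t) + 6*exp(t).
Answer: -6*t*exp(t) + 6*exp(t).


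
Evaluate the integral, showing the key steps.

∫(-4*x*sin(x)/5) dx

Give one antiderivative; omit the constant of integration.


Step 1. Integrate ∫(-4*x*sin(x)/5) dx by parts with u = x, dv = (-4*sin(x)/5) dx, so v = 4*cos(x)/5: now 4*x*cos(x)/5 + ∫(-4*cos(x)/5) dx.
Step 2. Evaluate the standard form: now 4*x*cos(x)/5 - 4*sin(x)/5.
Answer: 4*x*cos(x)/5 - 4*sin(x)/5.


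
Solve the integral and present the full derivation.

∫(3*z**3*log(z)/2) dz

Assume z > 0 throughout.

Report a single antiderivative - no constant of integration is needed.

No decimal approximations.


Step 1. Integrate ∫(3*z**3*log(z)/2) dz by parts with u = log(z), dv = (3*z**3/2) dz, so v = 3*z**4/8 [assuming z > 0]: now 3*z**4*log(z)/8 + ∫(-3*z**3/8) dz.
Step 2. Evaluate the standard form: now 3*z**4*log(z)/8 - 3*z**4/32.
Answer: 3*z**4*log(z)/8 - 3*z**4/32.


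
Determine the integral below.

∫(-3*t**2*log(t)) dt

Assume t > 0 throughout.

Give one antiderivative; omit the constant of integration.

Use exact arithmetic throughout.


Answer: -t**3*log(t) + t**3/3.


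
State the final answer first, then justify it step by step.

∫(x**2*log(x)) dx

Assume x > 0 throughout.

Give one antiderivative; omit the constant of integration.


The answer is x**3*log(x)/3 - x**3/9.
Step 1. Integrate ∫(x**2*log(x)) dx by parts with u = log(x), dv = (x**2) dx, so v = x**3/3 [assuming x > 0]: now x**3*log(x)/3 + ∫(-x**2/3) dx.
Step 2. Evaluate the standard form: now x**3*log(x)/3 - x**3/9.
Answer: x**3*log(x)/3 - x**3/9.


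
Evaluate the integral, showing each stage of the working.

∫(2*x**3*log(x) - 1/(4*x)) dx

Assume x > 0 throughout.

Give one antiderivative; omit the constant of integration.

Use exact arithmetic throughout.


Step 1. Rewrite: now ∫(-1/(4*x)) dx + ∫(2*x**3*log(x)) dx.
Step 2. Evaluate the standard form [assuming x > 0]: now -log(x)/4 + ∫(2*x**3*log(x)) dx.
Step 3. Integrate ∫(2*x**3*log(x)) dx by parts with u = log(x), dv = (2*x**3) dx, so v = x**4/2 [assuming x > 0]: now x**4*log(x)/2 - log(x)/4 + ∫(-x**3/2) dx.
Step 4. Evaluate the standard form: now x**4*log(x)/2 - x**4/8 - log(x)/4.
Answer: x**4*log(x)/2 - x**4/8 - log(x)/4.


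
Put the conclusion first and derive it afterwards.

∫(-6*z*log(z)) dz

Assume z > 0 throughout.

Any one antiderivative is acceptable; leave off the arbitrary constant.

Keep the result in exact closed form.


The answer is -3*z**2*log(z) + 3*z**2/2.
Step 1. Integrate ∫(-6*z*log(z)) dz by parts with u = log(z), dv = (-6*z) dz, so v = -3*z**2 [assuming z > 0]: now -3*z**2*log(z) + ∫(3*z) dz.
Step 2. Evaluate the standard form: now -3*z**2*log(z) + 3*z**2/2.
Answer: -3*z**2*log(z) + 3*z**2/2.


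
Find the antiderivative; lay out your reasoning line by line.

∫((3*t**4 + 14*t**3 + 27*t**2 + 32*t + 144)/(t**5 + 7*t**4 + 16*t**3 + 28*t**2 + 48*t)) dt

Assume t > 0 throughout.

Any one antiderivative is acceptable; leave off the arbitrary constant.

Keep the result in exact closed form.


Step 1. Decompose ∫((3*t**4 + 14*t**3 + 27*t**2 + 32*t + 144)/(t**5 + 7*t**4 + 16*t**3 + 28*t**2 + 48*t)) dt by partial fractions, (3*t**4 + 14*t**3 + 27*t**2 + 32*t + 144)/(t**5 + 7*t**4 + 16*t**3 + 28*t**2 + 48*t) = -3/(t**2 + 4) + 4/(t + 4) - 4/(t + 3) + 3/t: now ∫(3/t) dt + ∫(-4/(t + 3)) dt + ∫(4/(t + 4)) dt + ∫(-3/(t**2 + 4)) dt.
Step 2. Evaluate the standard form [assuming t > -4]: now 4*log(t + 4) + ∫(3/t) dt + ∫(-4/(t + 3)) dt + ∫(-3/(t**2 + 4)) dt.
Step 3. Evaluate the standard form [assuming t > 0]: now 3*log(t) + 4*log(t + 4) + ∫(-4/(t + 3)) dt + ∫(-3/(t**2 + 4)) dt.
Step 4. Evaluate the standard form [assuming t > -3]: now 3*log(t) - 4*log(t + 3) + 4*log(t + 4) + ∫(-3/(t**2 + 4)) dt.
Step 5. Evaluate the standard form: now 3*log(t) - 4*log(t + 3) + 4*log(t + 4) - 3*atan(t/2)/2.
Answer: 3*log(t) - 4*log(t + 3) + 4*log(t + 4) - 3*atan(t/2)/2.


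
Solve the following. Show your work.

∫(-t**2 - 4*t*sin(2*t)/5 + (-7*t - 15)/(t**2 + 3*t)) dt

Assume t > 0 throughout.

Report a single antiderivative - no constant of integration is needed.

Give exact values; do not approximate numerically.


Step 1. Rewrite: now ∫(-t**2) dt + ∫(-4*t*sin(2*t)/5) dt + ∫((-7*t - 15)/(t**2 + 3*t)) dt.
Step 2. Integrate ∫(-4*t*sin(2*t)/5) dt by parts with u = t, dv = (-4*sin(2*t)/5) dt, so v = 2*cos(2*t)/5: now 2*t*cos(2*t)/5 + ∫(-t**2) dt + ∫((-7*t - 15)/(t**2 + 3*t)) dt + ∫(-2*cos(2*t)/5) dt.
Step 3. Evaluate the standard form: now 2*t*cos(2*t)/5 - sin(2*t)/5 + ∫(-t**2) dt + ∫((-7*t - 15)/(t**2 + 3*t)) dt.
Step 4. Evaluate the standard form: now -t**3/3 + 2*t*cos(2*t)/5 - sin(2*t)/5 + ∫((-7*t - 15)/(t**2 + 3*t)) dt.
Step 5. Decompose ∫((-7*t - 15)/(t**2 + 3*t)) dt by partial fractions, (-7*t - 15)/(t**2 + 3*t) = -2/(t + 3) - 5/t: now -t**3/3 + 2*t*cos(2*t)/5 - sin(2*t)/5 + ∫(-5/t) dt + ∫(-2/(t + 3)) dt.
Step 6. Evaluate the standard form [assuming t > -3]: now -t**3/3 + 2*t*cos(2*t)/5 - 2*log(t + 3) - sin(2*t)/5 + ∫(-5/t) dt.
Step 7. Evaluate the standard form [assuming t > 0]: now -t**3/3 + 2*t*cos(2*t)/5 - 5*log(t) - 2*log(t + 3) - sin(2*t)/5.
Answer: -t**3/3 + 2*t*cos(2*t)/5 - 5*log(t) - 2*log(t + 3) - sin(2*t)/5.


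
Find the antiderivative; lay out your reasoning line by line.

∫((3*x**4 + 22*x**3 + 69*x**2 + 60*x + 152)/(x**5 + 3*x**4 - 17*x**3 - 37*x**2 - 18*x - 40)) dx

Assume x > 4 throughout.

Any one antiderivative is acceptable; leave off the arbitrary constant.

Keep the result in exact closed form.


Step 1. Decompose ∫((3*x**4 + 22*x**3 + 69*x**2 + 60*x + 152)/(x**5 + 3*x**4 - 17*x**3 - 37*x**2 - 18*x - 40)) dx by partial fractions, (3*x**4 + 22*x**3 + 69*x**2 + 60*x + 152)/(x**5 + 3*x**4 - 17*x**3 - 37*x**2 - 18*x - 40) = -2/(x**2 + 1) + 1/(x + 5) - 2/(x + 2) + 4/(x - 4): now ∫(4/(x - 4)) dx + ∫(-2/(x + 2)) dx + ∫(1/(x + 5)) dx + ∫(-2/(x**2 + 1)) dx.
Step 2. Evaluate the standard form [assuming x > -2]: now -2*log(x + 2) + ∫(4/(x - 4)) dx + ∫(1/(x + 5)) dx + ∫(-2/(x**2 + 1)) dx.
Step 3. Evaluate the standard form [assuming x > -5]: now -2*log(x + 2) + log(x + 5) + ∫(4/(x - 4)) dx + ∫(-2/(x**2 + 1)) dx.
Step 4. Evaluate the standard form [assuming x > 4]: now 4*log(x - 4) - 2*log(x + 2) + log(x + 5) + ∫(-2/(x**2 + 1)) dx.
Step 5. Evaluate the standard form: now 4*log(x - 4) - 2*log(x + 2) + log(x + 5) - 2*atan(x).
Answer: 4*log(x - 4) - 2*log(x + 2) + log(x + 5) - 2*atan(x).


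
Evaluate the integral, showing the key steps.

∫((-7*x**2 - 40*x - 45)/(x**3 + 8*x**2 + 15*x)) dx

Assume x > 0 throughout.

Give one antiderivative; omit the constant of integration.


Step 1. Decompose ∫((-7*x**2 - 40*x - 45)/(x**3 + 8*x**2 + 15*x)) dx by partial fractions, (-7*x**2 - 40*x - 45)/(x**3 + 8*x**2 + 15*x) = -2/(x + 5) - 2/(x + 3) - 3/x: now ∫(-3/x) dx + ∫(-2/(x + 3)) dx + ∫(-2/(x + 5)) dx.
Step 2. Evaluate the standard form [assuming x > 0]: now -3*log(x) + ∫(-2/(x + 3)) dx + ∫(-2/(x + 5)) dx.
Step 3. Evaluate the standard form [assuming x > -5]: now -3*log(x) - 2*log(x + 5) + ∫(-2/(x + 3)) dx.
Step 4. Evaluate the standard form [assuming x > -3]: now -3*log(x) - 2*log(x + 3) - 2*log(x + 5).
Answer: -3*log(x) - 2*log(x + 3) - 2*log(x + 5).


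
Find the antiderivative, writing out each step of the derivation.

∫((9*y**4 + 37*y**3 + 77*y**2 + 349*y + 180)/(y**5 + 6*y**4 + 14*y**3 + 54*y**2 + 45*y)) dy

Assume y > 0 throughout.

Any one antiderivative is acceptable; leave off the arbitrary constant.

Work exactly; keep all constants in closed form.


Step 1. Decompose ∫((9*y**4 + 37*y**3 + 77*y**2 + 349*y + 180)/(y**5 + 6*y**4 + 14*y**3 + 54*y**2 + 45*y)) dy by partial fractions, (9*y**4 + 37*y**3 + 77*y**2 + 349*y + 180)/(y**5 + 6*y**4 + 14*y**3 + 54*y**2 + 45*y) = -4/(y**2 + 9) + 2/(y + 5) + 3/(y + 1) + 4/y: now ∫(4/y) dy + ∫(3/(y + 1)) dy + ∫(2/(y + 5)) dy + ∫(-4/(y**2 + 9)) dy.
Step 2. Evaluate the standard form [assuming y > 0]: now 4*log(y) + ∫(3/(y + 1)) dy + ∫(2/(y + 5)) dy + ∫(-4/(y**2 + 9)) dy.
Step 3. Evaluate the standard form [assuming y > -5]: now 4*log(y) + 2*log(y + 5) + ∫(3/(y + 1)) dy + ∫(-4/(y**2 + 9)) dy.
Step 4. Evaluate the standard form [assuming y > -1]: now 4*log(y) + 3*log(y + 1) + 2*log(y + 5) + ∫(-4/(y**2 + 9)) dy.
Step 5. Evaluate the standard form: now 4*log(y) + 3*log(y + 1) + 2*log(y + 5) - 4*atan(y/3)/3.
Answer: 4*log(y) + 3*log(y + 1) + 2*log(y + 5) - 4*atan(y/3)/3.


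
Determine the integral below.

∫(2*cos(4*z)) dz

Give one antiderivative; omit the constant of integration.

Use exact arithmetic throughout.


Answer: sin(4*z)/2.


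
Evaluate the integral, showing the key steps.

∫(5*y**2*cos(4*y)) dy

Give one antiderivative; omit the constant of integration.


Step 1. Integrate ∫(5*y**2*cos(4*y)) dy by parts with u = y**2, dv = (5*cos(4*y)) dy, so v = 5*sin(4*y)/4: now 5*y**2*sin(4*y)/4 + ∫(-5*y*sin(4*y)/2) dy.
Step 2. Integrate ∫(-5*y*sin(4*y)/2) dy by parts with u = y, dv = (-5*sin(4*y)/2) dy, so v = 5*cos(4*y)/8: now 5*y**2*sin(4*y)/4 + 5*y*cos(4*y)/8 + ∫(-5*cos(4*y)/8) dy.
Step 3. Evaluate the standard form: now 5*y**2*sin(4*y)/4 + 5*y*cos(4*y)/8 - 5*sin(4*y)/32.
Answer: 5*y**2*sin(4*y)/4 + 5*y*cos(4*y)/8 - 5*sin(4*y)/32.


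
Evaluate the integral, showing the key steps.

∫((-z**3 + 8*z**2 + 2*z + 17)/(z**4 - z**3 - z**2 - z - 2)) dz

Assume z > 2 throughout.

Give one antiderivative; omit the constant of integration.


Step 1. Decompose ∫((-z**3 + 8*z**2 + 2*z + 17)/(z**4 - z**3 - z**2 - z - 2)) dz by partial fractions, (-z**3 + 8*z**2 + 2*z + 17)/(z**4 - z**3 - z**2 - z - 2) = -3/(z**2 + 1) - 4/(z + 1) + 3/(z - 2): now ∫(3/(z - 2)) dz + ∫(-4/(z + 1)) dz + ∫(-3/(z**2 + 1)) dz.
Step 2. Evaluate the standard form [assuming z > -1]: now -4*log(z + 1) + ∫(3/(z - 2)) dz + ∫(-3/(z**2 + 1)) dz.
Step 3. Evaluate the standard form [assuming z > 2]: now 3*log(z - 2) - 4*log(z + 1) + ∫(-3/(z**2 + 1)) dz.
Step 4. Evaluate the standard form: now 3*log(z - 2) - 4*log(z + 1) - 3*atan(z).
Answer: 3*log(z - 2) - 4*log(z + 1) - 3*atan(z).


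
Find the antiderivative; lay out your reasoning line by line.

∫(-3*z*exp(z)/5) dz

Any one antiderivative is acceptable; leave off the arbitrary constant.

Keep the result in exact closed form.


Step 1. Integrate ∫(-3*z*exp(z)/5) dz by parts with u = z, dv = (-3*exp(z)/5) dz, so v = -3*exp(z)/5: now -3*z*exp(z)/5 + ∫(3*exp(z)/5) dz.
Step 2. Evaluate the standard form: now -3*z*exp(z)/5 + 3*exp(z)/5.
Answer: -3*z*exp(z)/5 + 3*exp(z)/5.


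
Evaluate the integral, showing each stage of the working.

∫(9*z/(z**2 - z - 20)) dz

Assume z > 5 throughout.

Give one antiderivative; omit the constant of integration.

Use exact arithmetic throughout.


Step 1. Decompose ∫(9*z/(z**2 - z - 20)) dz by partial fractions, 9*z/(z**2 - z - 20) = 4/(z + 4) + 5/(z - 5): now ∫(5/(z - 5)) dz + ∫(4/(z + 4)) dz.
Step 2. Evaluate the standard form [assuming z > 5]: now 5*log(z - 5) + ∫(4/(z + 4)) dz.
Step 3. Evaluate the standard form [assuming z > -4]: now 5*log(z - 5) + 4*log(z + 4).
Answer: 5*log(z - 5) + 4*log(z + 4).


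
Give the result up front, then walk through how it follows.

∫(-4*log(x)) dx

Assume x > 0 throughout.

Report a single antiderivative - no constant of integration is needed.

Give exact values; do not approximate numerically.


The answer is -4*x*log(x) + 4*x.
Step 1. Integrate ∫(-4*log(x)) dx by parts with u = log(x), dv = (-4) dx, so v = -4*x [assuming x > 0]: now -4*x*log(x) + ∫(4) dx.
Step 2. Evaluate the standard form: now -4*x*log(x) + 4*x.
Answer: -4*x*log(x) + 4*x.


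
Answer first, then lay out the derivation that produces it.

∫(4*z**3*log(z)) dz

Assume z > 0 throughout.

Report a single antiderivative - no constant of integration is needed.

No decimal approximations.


The answer is z**4*log(z) - z**4/4.
Step 1. Integrate ∫(4*z**3*log(z)) dz by parts with u = log(z), dv = (4*z**3) dz, so v = z**4 [assuming z > 0]: now z**4*log(z) + ∫(-z**3) dz.
Step 2. Evaluate the standard form: now z**4*log(z) - z**4/4.
Answer: z**4*log(z) - z**4/4.


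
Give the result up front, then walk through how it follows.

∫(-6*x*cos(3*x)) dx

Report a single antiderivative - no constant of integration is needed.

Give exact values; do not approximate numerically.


The answer is -2*x*sin(3*x) - 2*cos(3*x)/3.
Step 1. Integrate ∫(-6*x*cos(3*x)) dx by parts with u = x, dv = (-6*cos(3*x)) dx, so v = -2*sin(3*x): now -2*x*sin(3*x) + ∫(2*sin(3*x)) dx.
Step 2. Evaluate the standard form: now -2*x*sin(3*x) - 2*cos(3*x)/3.
Answer: -2*x*sin(3*x) - 2*cos(3*x)/3.


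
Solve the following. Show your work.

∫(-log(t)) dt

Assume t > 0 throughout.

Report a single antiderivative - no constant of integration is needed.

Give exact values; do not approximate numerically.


Step 1. Integrate ∫(-log(t)) dt by parts with u = log(t), dv = (-1) dt, so v = -t [assuming t > 0]: now -t*log(t) + ∫(1) dt.
Step 2. Evaluate the standard form: now -t*log(t) + t.
Answer: -t*log(t) + t.


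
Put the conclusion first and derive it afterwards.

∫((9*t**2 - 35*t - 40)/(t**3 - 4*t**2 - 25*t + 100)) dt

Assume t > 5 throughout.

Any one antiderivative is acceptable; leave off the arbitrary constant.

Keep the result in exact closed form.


The answer is log(t - 5) + 4*log(t - 4) + 4*log(t + 5).
Step 1. Decompose ∫((9*t**2 - 35*t - 40)/(t**3 - 4*t**2 - 25*t + 100)) dt by partial fractions, (9*t**2 - 35*t - 40)/(t**3 - 4*t**2 - 25*t + 100) = 4/(t + 5) + 4/(t - 4) + 1/(t - 5): now ∫(1/(t - 5)) dt + ∫(4/(t - 4)) dt + ∫(4/(t + 5)) dt.
Step 2. Evaluate the standard form [assuming t > 5]: now log(t - 5) + ∫(4/(t - 4)) dt + ∫(4/(t + 5)) dt.
Step 3. Evaluate the standard form [assuming t > 4]: now log(t - 5) + 4*log(t - 4) + ∫(4/(t + 5)) dt.
Step 4. Evaluate the standard form [assuming t > -5]: now log(t - 5) + 4*log(t - 4) + 4*log(t + 5).
Answer: log(t - 5) + 4*log(t - 4) + 4*log(t + 5).


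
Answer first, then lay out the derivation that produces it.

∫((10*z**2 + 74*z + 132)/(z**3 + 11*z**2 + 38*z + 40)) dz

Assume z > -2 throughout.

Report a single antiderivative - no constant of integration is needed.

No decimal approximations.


The answer is 4*log(z + 2) + 2*log(z + 4) + 4*log(z + 5).
Step 1. Decompose ∫((10*z**2 + 74*z + 132)/(z**3 + 11*z**2 + 38*z + 40)) dz by partial fractions, (10*z**2 + 74*z + 132)/(z**3 + 11*z**2 + 38*z + 40) = 4/(z + 5) + 2/(z + 4) + 4/(z + 2): now ∫(4/(z + 2)) dz + ∫(2/(z + 4)) dz + ∫(4/(z + 5)) dz.
Step 2. Evaluate the standard form [assuming z > -2]: now 4*log(z + 2) + ∫(2/(z + 4)) dz + ∫(4/(z + 5)) dz.
Step 3. Evaluate the standard form [assuming z > -5]: now 4*log(z + 2) + 4*log(z + 5) + ∫(2/(z + 4)) dz.
Step 4. Evaluate the standard form [assuming z > -4]: now 4*log(z + 2) + 2*log(z + 4) + 4*log(z + 5).
Answer: 4*log(z + 2) + 2*log(z + 4) + 4*log(z + 5).


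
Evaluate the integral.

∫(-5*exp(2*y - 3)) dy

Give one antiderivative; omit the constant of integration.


Answer: -5*exp(2*y - 3)/2.


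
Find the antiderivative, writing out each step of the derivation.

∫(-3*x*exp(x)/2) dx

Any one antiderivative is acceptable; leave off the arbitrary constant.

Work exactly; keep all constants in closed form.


Step 1. Integrate ∫(-3*x*exp(x)/2) dx by parts with u = x, dv = (-3*exp(x)/2) dx, so v = -3*exp(x)/2: now -3*x*exp(x)/2 + ∫(3*exp(x)/2) dx.
Step 2. Evaluate the standard form: now -3*x*exp(x)/2 + 3*exp(x)/2.
Answer: -3*x*exp(x)/2 + 3*exp(x)/2.


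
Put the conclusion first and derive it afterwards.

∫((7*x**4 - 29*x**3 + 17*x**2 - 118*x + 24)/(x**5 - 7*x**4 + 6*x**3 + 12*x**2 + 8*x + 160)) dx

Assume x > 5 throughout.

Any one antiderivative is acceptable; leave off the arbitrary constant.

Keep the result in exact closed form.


The answer is 3*log(x - 5) + 2*log(x - 4) + 2*log(x + 2) + atan(x/2)/2.
Step 1. Decompose ∫((7*x**4 - 29*x**3 + 17*x**2 - 118*x + 24)/(x**5 - 7*x**4 + 6*x**3 + 12*x**2 + 8*x + 160)) dx by partial fractions, (7*x**4 - 29*x**3 + 17*x**2 - 118*x + 24)/(x**5 - 7*x**4 + 6*x**3 + 12*x**2 + 8*x + 160) = 1/(x**2 + 4) + 2/(x + 2) + 2/(x - 4) + 3/(x - 5): now ∫(3/(x - 5)) dx + ∫(2/(x - 4)) dx + ∫(2/(x + 2)) dx + ∫(1/(x**2 + 4)) dx.
Step 2. Evaluate the standard form [assuming x > 5]: now 3*log(x - 5) + ∫(2/(x - 4)) dx + ∫(2/(x + 2)) dx + ∫(1/(x**2 + 4)) dx.
Step 3. Evaluate the standard form [assuming x > 4]: now 3*log(x - 5) + 2*log(x - 4) + ∫(2/(x + 2)) dx + ∫(1/(x**2 + 4)) dx.
Step 4. Evaluate the standard form [assuming x > -2]: now 3*log(x - 5) + 2*log(x - 4) + 2*log(x + 2) + ∫(1/(x**2 + 4)) dx.
Step 5. Evaluate the standard form: now 3*log(x - 5) + 2*log(x - 4) + 2*log(x + 2) + atan(x/2)/2.
Answer: 3*log(x - 5) + 2*log(x - 4) + 2*log(x + 2) + atan(x/2)/2.


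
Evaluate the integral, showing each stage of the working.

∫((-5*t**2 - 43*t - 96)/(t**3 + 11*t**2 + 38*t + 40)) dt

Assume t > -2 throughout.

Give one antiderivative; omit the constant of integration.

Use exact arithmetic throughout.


Step 1. Decompose ∫((-5*t**2 - 43*t - 96)/(t**3 + 11*t**2 + 38*t + 40)) dt by partial fractions, (-5*t**2 - 43*t - 96)/(t**3 + 11*t**2 + 38*t + 40) = -2/(t + 5) + 2/(t + 4) - 5/(t + 2): now ∫(-5/(t + 2)) dt + ∫(2/(t + 4)) dt + ∫(-2/(t + 5)) dt.
Step 2. Evaluate the standard form [assuming t > -2]: now -5*log(t + 2) + ∫(2/(t + 4)) dt + ∫(-2/(t + 5)) dt.
Step 3. Evaluate the standard form [assuming t > -4]: now -5*log(t + 2) + 2*log(t + 4) + ∫(-2/(t + 5)) dt.
Step 4. Evaluate the standard form [assuming t > -5]: now -5*log(t + 2) + 2*log(t + 4) - 2*log(t + 5).
Answer: -5*log(t + 2) + 2*log(t + 4) - 2*log(t + 5).


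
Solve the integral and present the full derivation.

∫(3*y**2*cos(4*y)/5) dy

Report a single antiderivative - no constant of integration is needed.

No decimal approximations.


Step 1. Integrate ∫(3*y**2*cos(4*y)/5) dy by parts with u = y**2, dv = (3*cos(4*y)/5) dy, so v = 3*sin(4*y)/20: now 3*y**2*sin(4*y)/20 + ∫(-3*y*sin(4*y)/10) dy.
Step 2. Integrate ∫(-3*y*sin(4*y)/10) dy by parts with u = y, dv = (-3*sin(4*y)/10) dy, so v = 3*cos(4*y)/40: now 3*y**2*sin(4*y)/20 + 3*y*cos(4*y)/40 + ∫(-3*cos(4*y)/40) dy.
Step 3. Evaluate the standard form: now 3*y**2*sin(4*y)/20 + 3*y*cos(4*y)/40 - 3*sin(4*y)/160.
Answer: 3*y**2*sin(4*y)/20 + 3*y*cos(4*y)/40 - 3*sin(4*y)/160.


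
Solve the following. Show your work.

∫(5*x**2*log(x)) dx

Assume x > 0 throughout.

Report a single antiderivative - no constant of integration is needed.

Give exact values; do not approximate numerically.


Step 1. Integrate ∫(5*x**2*log(x)) dx by parts with u = log(x), dv = (5*x**2) dx, so v = 5*x**3/3 [assuming x > 0]: now 5*x**3*log(x)/3 + ∫(-5*x**2/3) dx.
Step 2. Evaluate the standard form: now 5*x**3*log(x)/3 - 5*x**3/9.
Answer: 5*x**3*log(x)/3 - 5*x**3/9.


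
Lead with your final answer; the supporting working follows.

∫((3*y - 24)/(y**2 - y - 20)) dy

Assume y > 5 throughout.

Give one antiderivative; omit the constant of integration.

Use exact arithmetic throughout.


The answer is -log(y - 5) + 4*log(y + 4).
Step 1. Decompose ∫((3*y - 24)/(y**2 - y - 20)) dy by partial fractions, (3*y - 24)/(y**2 - y - 20) = 4/(y + 4) - 1/(y - 5): now ∫(-1/(y - 5)) dy + ∫(4/(y + 4)) dy.
Step 2. Evaluate the standard form [assuming y > -4]: now 4*log(y + 4) + ∫(-1/(y - 5)) dy.
Step 3. Evaluate the standard form [assuming y > 5]: now -log(y - 5) + 4*log(y + 4).
Answer: -log(y - 5) + 4*log(y + 4).


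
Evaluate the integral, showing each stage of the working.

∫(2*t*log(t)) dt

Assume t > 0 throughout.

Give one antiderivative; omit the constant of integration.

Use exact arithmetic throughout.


Step 1. Integrate ∫(2*t*log(t)) dt by parts with u = log(t), dv = (2*t) dt, so v = t**2 [assuming t > 0]: now t**2*log(t) + ∫(-t) dt.
Step 2. Evaluate the standard form: now t**2*log(t) - t**2/2.
Answer: t**2*log(t) - t**2/2.


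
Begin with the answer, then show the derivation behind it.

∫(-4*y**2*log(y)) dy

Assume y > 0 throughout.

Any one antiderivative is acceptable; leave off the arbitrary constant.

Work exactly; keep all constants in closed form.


The answer is -4*y**3*log(y)/3 + 4*y**3/9.
Step 1. Integrate ∫(-4*y**2*log(y)) dy by parts with u = log(y), dv = (-4*y**2) dy, so v = -4*y**3/3 [assuming y > 0]: now -4*y**3*log(y)/3 + ∫(4*y**2/3) dy.
Step 2. Evaluate the standard form: now -4*y**3*log(y)/3 + 4*y**3/9.
Answer: -4*y**3*log(y)/3 + 4*y**3/9.


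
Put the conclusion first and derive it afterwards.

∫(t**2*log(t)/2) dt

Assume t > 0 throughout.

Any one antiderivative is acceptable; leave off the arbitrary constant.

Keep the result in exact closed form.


The answer is t**3*log(t)/6 - t**3/18.
Step 1. Integrate ∫(t**2*log(t)/2) dt by parts with u = log(t), dv = (t**2/2) dt, so v = t**3/6 [assuming t > 0]: now t**3*log(t)/6 + ∫(-t**2/6) dt.
Step 2. Evaluate the standard form: now t**3*log(t)/6 - t**3/18.
Answer: t**3*log(t)/6 - t**3/18.


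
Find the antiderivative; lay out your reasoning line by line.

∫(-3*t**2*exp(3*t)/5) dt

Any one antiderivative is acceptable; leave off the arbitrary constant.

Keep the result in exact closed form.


Step 1. Integrate ∫(-3*t**2*exp(3*t)/5) dt by parts with u = t**2, dv = (-3*exp(3*t)/5) dt, so v = -exp(3*t)/5: now -t**2*exp(3*t)/5 + ∫(2*t*exp(3*t)/5) dt.
Step 2. Integrate ∫(2*t*exp(3*t)/5) dt by parts with u = t, dv = (2*exp(3*t)/5) dt, so v = 2*exp(3*t)/15: now -t**2*exp(3*t)/5 + 2*t*exp(3*t)/15 + ∫(-2*exp(3*t)/15) dt.
Step 3. Evaluate the standard form: now -t**2*exp(3*t)/5 + 2*t*exp(3*t)/15 - 2*exp(3*t)/45.
Answer: -t**2*exp(3*t)/5 + 2*t*exp(3*t)/15 - 2*exp(3*t)/45.


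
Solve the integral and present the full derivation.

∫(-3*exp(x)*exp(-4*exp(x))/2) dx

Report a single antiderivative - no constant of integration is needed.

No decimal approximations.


Step 1. Substitute u = exp(x), turning ∫(-3*exp(x)*exp(-4*exp(x))/2) dx into ∫(-3*exp(-4*u)/2) du: now ∫(-3*exp(-4*u)/2) du.
Step 2. Evaluate the standard form: now 3*exp(-4*u)/8.
Step 3. Substitute back u = exp(x): now 3*exp(-4*exp(x))/8.
Answer: 3*exp(-4*exp(x))/8.


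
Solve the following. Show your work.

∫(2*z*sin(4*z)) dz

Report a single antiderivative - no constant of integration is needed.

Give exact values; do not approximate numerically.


Step 1. Integrate ∫(2*z*sin(4*z)) dz by parts with u = z, dv = (2*sin(4*z)) dz, so v = -cos(4*z)/2: now -z*cos(4*z)/2 + ∫(cos(4*z)/2) dz.
Step 2. Evaluate the standard form: now -z*cos(4*z)/2 + sin(4*z)/8.
Answer: -z*cos(4*z)/2 + sin(4*z)/8.


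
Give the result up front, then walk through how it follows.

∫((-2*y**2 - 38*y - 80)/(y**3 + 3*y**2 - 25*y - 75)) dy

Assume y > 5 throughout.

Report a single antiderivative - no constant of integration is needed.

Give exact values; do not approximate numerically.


The answer is -4*log(y - 5) - log(y + 3) + 3*log(y + 5).
Step 1. Decompose ∫((-2*y**2 - 38*y - 80)/(y**3 + 3*y**2 - 25*y - 75)) dy by partial fractions, (-2*y**2 - 38*y - 80)/(y**3 + 3*y**2 - 25*y - 75) = 3/(y + 5) - 1/(y + 3) - 4/(y - 5): now ∫(-4/(y - 5)) dy + ∫(-1/(y + 3)) dy + ∫(3/(y + 5)) dy.
Step 2. Evaluate the standard form [assuming y > 5]: now -4*log(y - 5) + ∫(-1/(y + 3)) dy + ∫(3/(y + 5)) dy.
Step 3. Evaluate the standard form [assuming y > -5]: now -4*log(y - 5) + 3*log(y + 5) + ∫(-1/(y + 3)) dy.
Step 4. Evaluate the standard form [assuming y > -3]: now -4*log(y - 5) - log(y + 3) + 3*log(y + 5).
Answer: -4*log(y - 5) - log(y + 3) + 3*log(y + 5).


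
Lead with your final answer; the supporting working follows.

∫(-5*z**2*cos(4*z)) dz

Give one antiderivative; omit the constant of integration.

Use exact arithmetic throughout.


The answer is -5*z**2*sin(4*z)/4 - 5*z*cos(4*z)/8 + 5*sin(4*z)/32.
Step 1. Integrate ∫(-5*z**2*cos(4*z)) dz by parts with u = z**2, dv = (-5*cos(4*z)) dz, so v = -5*sin(4*z)/4: now -5*z**2*sin(4*z)/4 + ∫(5*z*sin(4*z)/2) dz.
Step 2. Integrate ∫(5*z*sin(4*z)/2) dz by parts with u = z, dv = (5*sin(4*z)/2) dz, so v = -5*cos(4*z)/8: now -5*z**2*sin(4*z)/4 - 5*z*cos(4*z)/8 + ∫(5*cos(4*z)/8) dz.
Step 3. Evaluate the standard form: now -5*z**2*sin(4*z)/4 - 5*z*cos(4*z)/8 + 5*sin(4*z)/32.
Answer: -5*z**2*sin(4*z)/4 - 5*z*cos(4*z)/8 + 5*sin(4*z)/32.


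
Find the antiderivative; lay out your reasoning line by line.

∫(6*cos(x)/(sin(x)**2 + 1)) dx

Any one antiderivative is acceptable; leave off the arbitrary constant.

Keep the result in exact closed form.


Step 1. Substitute u = sin(x), turning ∫(6*cos(x)/(sin(x)**2 + 1)) dx into ∫(6/(u**2 + 1)) du: now ∫(6/(u**2 + 1)) du.
Step 2. Evaluate the standard form: now 6*atan(u).
Step 3. Substitute back u = sin(x): now 6*atan(sin(x)).
Answer: 6*atan(sin(x)).


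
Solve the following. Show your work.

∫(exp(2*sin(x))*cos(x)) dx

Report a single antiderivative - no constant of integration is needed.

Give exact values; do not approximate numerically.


Step 1. Substitute u = sin(x), turning ∫(exp(2*sin(x))*cos(x)) dx into ∫(exp(2*u)) du: now ∫(exp(2*u)) du.
Step 2. Evaluate the standard form: now exp(2*u)/2.
Step 3. Substitute back u = sin(x): now exp(2*sin(x))/2.
Answer: exp(2*sin(x))/2.


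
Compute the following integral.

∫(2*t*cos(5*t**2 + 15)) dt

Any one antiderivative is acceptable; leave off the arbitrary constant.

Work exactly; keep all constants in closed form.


Answer: sin(5*t**2 + 15)/5.


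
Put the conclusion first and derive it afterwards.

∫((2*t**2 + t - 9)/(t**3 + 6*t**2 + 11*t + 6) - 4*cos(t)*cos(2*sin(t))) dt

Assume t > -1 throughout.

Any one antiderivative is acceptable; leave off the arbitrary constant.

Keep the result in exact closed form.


The answer is -4*log(t + 1) + 3*log(t + 2) + 3*log(t + 3) - 2*sin(2*sin(t)).
Step 1. Rewrite: now ∫((2*t**2 + t - 9)/(t**3 + 6*t**2 + 11*t + 6)) dt + ∫(-4*cos(t)*cos(2*sin(t))) dt.
Step 2. Substitute u = sin(t), turning ∫(-4*cos(t)*cos(2*sin(t))) dt into ∫(-4*cos(2*u)) du: now ∫((2*t**2 + t - 9)/(t**3 + 6*t**2 + 11*t + 6)) dt + ∫(-4*cos(2*u)) du.
Step 3. Evaluate the standard form: now -2*sin(2*u) + ∫((2*t**2 + t - 9)/(t**3 + 6*t**2 + 11*t + 6)) dt.
Step 4. Substitute back u = sin(t): now -2*sin(2*sin(t)) + ∫((2*t**2 + t - 9)/(t**3 + 6*t**2 + 11*t + 6)) dt.
Step 5. Decompose ∫((2*t**2 + t - 9)/(t**3 + 6*t**2 + 11*t + 6)) dt by partial fractions, (2*t**2 + t - 9)/(t**3 + 6*t**2 + 11*t + 6) = 3/(t + 3) + 3/(t + 2) - 4/(t + 1): now -2*sin(2*sin(t)) + ∫(-4/(t + 1)) dt + ∫(3/(t + 2)) dt + ∫(3/(t + 3)) dt.
Step 6. Evaluate the standard form [assuming t > -3]: now 3*log(t + 3) - 2*sin(2*sin(t)) + ∫(-4/(t + 1)) dt + ∫(3/(t + 2)) dt.
Step 7. Evaluate the standard form [assuming t > -2]: now 3*log(t + 2) + 3*log(t + 3) - 2*sin(2*sin(t)) + ∫(-4/(t + 1)) dt.
Step 8. Evaluate the standard form [assuming t > -1]: now -4*log(t + 1) + 3*log(t + 2) + 3*log(t + 3) - 2*sin(2*sin(t)).
Answer: -4*log(t + 1) + 3*log(t + 2) + 3*log(t + 3) - 2*sin(2*sin(t)).


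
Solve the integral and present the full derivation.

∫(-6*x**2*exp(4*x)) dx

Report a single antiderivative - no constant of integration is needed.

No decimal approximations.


Step 1. Integrate ∫(-6*x**2*exp(4*x)) dx by parts with u = x**2, dv = (-6*exp(4*x)) dx, so v = -3*exp(4*x)/2: now -3*x**2*exp(4*x)/2 + ∫(3*x*exp(4*x)) dx.
Step 2. Integrate ∫(3*x*exp(4*x)) dx by parts with u = x, dv = (3*exp(4*x)) dx, so v = 3*exp(4*x)/4: now -3*x**2*exp(4*x)/2 + 3*x*exp(4*x)/4 + ∫(-3*exp(4*x)/4) dx.
Step 3. Evaluate the standard form: now -3*x**2*exp(4*x)/2 + 3*x*exp(4*x)/4 - 3*exp(4*x)/16.
Answer: -3*x**2*exp(4*x)/2 + 3*x*exp(4*x)/4 - 3*exp(4*x)/16.


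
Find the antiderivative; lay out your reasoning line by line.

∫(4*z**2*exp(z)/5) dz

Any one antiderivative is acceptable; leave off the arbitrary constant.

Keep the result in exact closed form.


Step 1. Integrate ∫(4*z**2*exp(z)/5) dz by parts with u = z**2, dv = (4*exp(z)/5) dz, so v = 4*exp(z)/5: now 4*z**2*exp(z)/5 + ∫(-8*z*exp(z)/5) dz.
Step 2. Integrate ∫(-8*z*exp(z)/5) dz by parts with u = z, dv = (-8*exp(z)/5) dz, so v = -8*exp(z)/5: now 4*z**2*exp(z)/5 - 8*z*exp(z)/5 + ∫(8*exp(z)/5) dz.
Step 3. Evaluate the standard form: now 4*z**2*exp(z)/5 - 8*z*exp(z)/5 + 8*exp(z)/5.
Answer: 4*z**2*exp(z)/5 - 8*z*exp(z)/5 + 8*exp(z)/5.


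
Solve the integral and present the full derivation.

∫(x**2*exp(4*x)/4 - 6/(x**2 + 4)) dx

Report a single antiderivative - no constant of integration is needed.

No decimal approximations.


Step 1. Rewrite: now ∫(x**2*exp(4*x)/4) dx + ∫(-6/(x**2 + 4)) dx.
Step 2. Evaluate the standard form: now -3*atan(x/2) + ∫(x**2*exp(4*x)/4) dx.
Step 3. Integrate ∫(x**2*exp(4*x)/4) dx by parts with u = x**2, dv = (exp(4*x)/4) dx, so v = exp(4*x)/16: now x**2*exp(4*x)/16 - 3*atan(x/2) + ∫(-x*exp(4*x)/8) dx.
Step 4. Integrate ∫(-x*exp(4*x)/8) dx by parts with u = x, dv = (-exp(4*x)/8) dx, so v = -exp(4*x)/32: now x**2*exp(4*x)/16 - x*exp(4*x)/32 - 3*atan(x/2) + ∫(exp(4*x)/32) dx.
Step 5. Evaluate the standard form: now x**2*exp(4*x)/16 - x*exp(4*x)/32 + exp(4*x)/128 - 3*atan(x/2).
Answer: x**2*exp(4*x)/16 - x*exp(4*x)/32 + exp(4*x)/128 - 3*atan(x/2).
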